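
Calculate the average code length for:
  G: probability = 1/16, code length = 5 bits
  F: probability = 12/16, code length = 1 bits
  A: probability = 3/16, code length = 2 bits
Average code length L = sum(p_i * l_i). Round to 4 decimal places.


Weighted contributions p_i * l_i:
  G: (1/16) * 5 = 5/16
  F: (12/16) * 1 = 12/16
  A: (3/16) * 2 = 6/16
Sum = (5 + 12 + 6)/16 = 23/16

L = 23/16 = 1.4375 bits/symbol


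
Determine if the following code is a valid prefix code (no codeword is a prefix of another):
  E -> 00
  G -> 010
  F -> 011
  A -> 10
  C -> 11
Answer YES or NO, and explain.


Checking each pair (does one codeword prefix another?):
  E='00' vs G='010': no prefix
  E='00' vs F='011': no prefix
  E='00' vs A='10': no prefix
  E='00' vs C='11': no prefix
  G='010' vs E='00': no prefix
  G='010' vs F='011': no prefix
  G='010' vs A='10': no prefix
  G='010' vs C='11': no prefix
  F='011' vs E='00': no prefix
  F='011' vs G='010': no prefix
  F='011' vs A='10': no prefix
  F='011' vs C='11': no prefix
  A='10' vs E='00': no prefix
  A='10' vs G='010': no prefix
  A='10' vs F='011': no prefix
  A='10' vs C='11': no prefix
  C='11' vs E='00': no prefix
  C='11' vs G='010': no prefix
  C='11' vs F='011': no prefix
  C='11' vs A='10': no prefix
No violation found over all pairs.

YES -- this is a valid prefix code. No codeword is a prefix of any other codeword.


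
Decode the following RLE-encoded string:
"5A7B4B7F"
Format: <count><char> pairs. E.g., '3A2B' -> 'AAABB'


Expanding each <count><char> pair:
  5A -> 'AAAAA'
  7B -> 'BBBBBBB'
  4B -> 'BBBB'
  7F -> 'FFFFFFF'

Decoded = AAAAABBBBBBBBBBBFFFFFFF


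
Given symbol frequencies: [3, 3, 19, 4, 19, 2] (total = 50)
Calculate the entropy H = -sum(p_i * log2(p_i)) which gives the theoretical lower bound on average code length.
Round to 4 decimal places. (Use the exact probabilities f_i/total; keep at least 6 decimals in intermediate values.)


Per-symbol terms -p_i * log2(p_i) with p_i = f_i/50:
  p = 3/50 = 0.060000: log2(p) = -4.058894, -p*log2(p) = 0.243534
  p = 3/50 = 0.060000: log2(p) = -4.058894, -p*log2(p) = 0.243534
  p = 19/50 = 0.380000: log2(p) = -1.395929, -p*log2(p) = 0.530453
  p = 4/50 = 0.080000: log2(p) = -3.643856, -p*log2(p) = 0.291508
  p = 19/50 = 0.380000: log2(p) = -1.395929, -p*log2(p) = 0.530453
  p = 2/50 = 0.040000: log2(p) = -4.643856, -p*log2(p) = 0.185754
H = 0.243534 + 0.243534 + 0.530453 + 0.291508 + 0.530453 + 0.185754 = 2.025236

H = 2.0252 bits/symbol


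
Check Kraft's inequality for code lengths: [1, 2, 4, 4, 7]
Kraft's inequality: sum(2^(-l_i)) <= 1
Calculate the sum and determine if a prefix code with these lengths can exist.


Sum = 2^(-1) + 2^(-2) + 2^(-4) + 2^(-4) + 2^(-7)
    = 0.5 + 0.25 + 0.0625 + 0.0625 + 0.0078125
    = 113/128 = 0.8828125
Since 0.8828125 <= 1, Kraft's inequality IS satisfied.
A prefix code with these lengths CAN exist.

Kraft sum = 0.8828125. Satisfied.


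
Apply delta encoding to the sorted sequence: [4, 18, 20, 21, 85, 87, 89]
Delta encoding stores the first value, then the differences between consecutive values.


First value: 4
Deltas:
  18 - 4 = 14
  20 - 18 = 2
  21 - 20 = 1
  85 - 21 = 64
  87 - 85 = 2
  89 - 87 = 2


Delta encoded: [4, 14, 2, 1, 64, 2, 2]


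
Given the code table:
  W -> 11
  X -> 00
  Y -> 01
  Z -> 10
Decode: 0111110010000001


Decoding:
01 -> Y
11 -> W
11 -> W
00 -> X
10 -> Z
00 -> X
00 -> X
01 -> Y


Result: YWWXZXXY


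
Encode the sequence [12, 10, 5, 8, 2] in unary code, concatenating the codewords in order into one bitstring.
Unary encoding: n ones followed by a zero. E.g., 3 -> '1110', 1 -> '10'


Encode each number as n ones followed by a terminating 0:
  12 -> 1111111111110 (13 bits)
  10 -> 11111111110 (11 bits)
  5 -> 111110 (6 bits)
  8 -> 111111110 (9 bits)
  2 -> 110 (3 bits)
Total length = 13 + 11 + 6 + 9 + 3 = 42 bits.

Unary([12, 10, 5, 8, 2]) = 111111111111011111111110111110111111110110 (42 bits)


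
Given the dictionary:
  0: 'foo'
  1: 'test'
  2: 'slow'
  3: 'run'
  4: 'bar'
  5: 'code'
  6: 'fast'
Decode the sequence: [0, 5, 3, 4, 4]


Look up each index in the dictionary:
  0 -> 'foo'
  5 -> 'code'
  3 -> 'run'
  4 -> 'bar'
  4 -> 'bar'

Decoded: "foo code run bar bar"


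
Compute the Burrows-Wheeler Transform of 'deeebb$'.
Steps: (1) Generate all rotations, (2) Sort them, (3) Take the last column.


Rotations (sorted):
  0: $deeebb -> last char: b
  1: b$deeeb -> last char: b
  2: bb$deee -> last char: e
  3: deeebb$ -> last char: $
  4: ebb$dee -> last char: e
  5: eebb$de -> last char: e
  6: eeebb$d -> last char: d


BWT = bbe$eed


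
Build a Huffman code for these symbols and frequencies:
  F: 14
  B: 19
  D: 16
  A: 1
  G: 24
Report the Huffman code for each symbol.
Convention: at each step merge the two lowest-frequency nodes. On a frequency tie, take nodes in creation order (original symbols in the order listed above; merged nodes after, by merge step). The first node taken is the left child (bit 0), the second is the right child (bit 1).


Huffman tree construction:
Step 1: Merge A(1) + F(14) = 15
Step 2: Merge (A+F)(15) + D(16) = 31
Step 3: Merge B(19) + G(24) = 43
Step 4: Merge ((A+F)+D)(31) + (B+G)(43) = 74
Read each symbol's code off the tree from the root (left child = 0, right child = 1).

Codes:
  F: 001 (length 3)
  B: 10 (length 2)
  D: 01 (length 2)
  A: 000 (length 3)
  G: 11 (length 2)
Average code length: 163/74 = 2.2027 bits/symbol


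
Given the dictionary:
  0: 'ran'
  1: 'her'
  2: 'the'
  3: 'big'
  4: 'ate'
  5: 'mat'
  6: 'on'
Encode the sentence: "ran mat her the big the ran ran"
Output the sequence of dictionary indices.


Look up each word in the dictionary:
  'ran' -> 0
  'mat' -> 5
  'her' -> 1
  'the' -> 2
  'big' -> 3
  'the' -> 2
  'ran' -> 0
  'ran' -> 0

Encoded: [0, 5, 1, 2, 3, 2, 0, 0]


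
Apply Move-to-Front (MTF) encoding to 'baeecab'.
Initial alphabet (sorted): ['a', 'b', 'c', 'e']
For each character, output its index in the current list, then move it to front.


MTF encoding:
'b': index 1 in ['a', 'b', 'c', 'e'] -> ['b', 'a', 'c', 'e']
'a': index 1 in ['b', 'a', 'c', 'e'] -> ['a', 'b', 'c', 'e']
'e': index 3 in ['a', 'b', 'c', 'e'] -> ['e', 'a', 'b', 'c']
'e': index 0 in ['e', 'a', 'b', 'c'] -> ['e', 'a', 'b', 'c']
'c': index 3 in ['e', 'a', 'b', 'c'] -> ['c', 'e', 'a', 'b']
'a': index 2 in ['c', 'e', 'a', 'b'] -> ['a', 'c', 'e', 'b']
'b': index 3 in ['a', 'c', 'e', 'b'] -> ['b', 'a', 'c', 'e']


Output: [1, 1, 3, 0, 3, 2, 3]


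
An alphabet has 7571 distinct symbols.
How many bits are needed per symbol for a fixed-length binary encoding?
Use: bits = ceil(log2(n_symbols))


log2(7571) = 12.8863
Bracket: 2^12 = 4096 < 7571 <= 2^13 = 8192
So ceil(log2(7571)) = 13

bits = ceil(log2(7571)) = ceil(12.8863) = 13 bits


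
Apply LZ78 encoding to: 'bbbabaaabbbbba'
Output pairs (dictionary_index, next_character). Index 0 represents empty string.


LZ78 encoding steps:
Dictionary: {0: ''}
Step 1: w='' (idx 0), next='b' -> output (0, 'b'), add 'b' as idx 1
Step 2: w='b' (idx 1), next='b' -> output (1, 'b'), add 'bb' as idx 2
Step 3: w='' (idx 0), next='a' -> output (0, 'a'), add 'a' as idx 3
Step 4: w='b' (idx 1), next='a' -> output (1, 'a'), add 'ba' as idx 4
Step 5: w='a' (idx 3), next='a' -> output (3, 'a'), add 'aa' as idx 5
Step 6: w='bb' (idx 2), next='b' -> output (2, 'b'), add 'bbb' as idx 6
Step 7: w='bb' (idx 2), next='a' -> output (2, 'a'), add 'bba' as idx 7


Encoded: [(0, 'b'), (1, 'b'), (0, 'a'), (1, 'a'), (3, 'a'), (2, 'b'), (2, 'a')]


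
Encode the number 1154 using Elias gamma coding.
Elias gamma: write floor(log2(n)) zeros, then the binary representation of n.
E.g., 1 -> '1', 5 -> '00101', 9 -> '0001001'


num_bits = floor(log2(1154)) + 1 = 11
leading_zeros = num_bits - 1 = 10
binary(1154) = 10010000010

Elias gamma(1154) = '0000000000' + '10010000010' = 000000000010010000010 (21 bits)


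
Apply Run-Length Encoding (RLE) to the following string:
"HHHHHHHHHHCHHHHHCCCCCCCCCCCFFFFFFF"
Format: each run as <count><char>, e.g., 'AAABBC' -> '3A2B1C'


Scanning runs left to right:
  i=0: run of 'H' x 10 -> '10H'
  i=10: run of 'C' x 1 -> '1C'
  i=11: run of 'H' x 5 -> '5H'
  i=16: run of 'C' x 11 -> '11C'
  i=27: run of 'F' x 7 -> '7F'

RLE = 10H1C5H11C7F


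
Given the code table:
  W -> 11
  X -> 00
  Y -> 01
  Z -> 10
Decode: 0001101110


Decoding:
00 -> X
01 -> Y
10 -> Z
11 -> W
10 -> Z


Result: XYZWZ


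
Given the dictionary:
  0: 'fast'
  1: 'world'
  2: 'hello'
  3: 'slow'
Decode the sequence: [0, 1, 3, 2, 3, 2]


Look up each index in the dictionary:
  0 -> 'fast'
  1 -> 'world'
  3 -> 'slow'
  2 -> 'hello'
  3 -> 'slow'
  2 -> 'hello'

Decoded: "fast world slow hello slow hello"


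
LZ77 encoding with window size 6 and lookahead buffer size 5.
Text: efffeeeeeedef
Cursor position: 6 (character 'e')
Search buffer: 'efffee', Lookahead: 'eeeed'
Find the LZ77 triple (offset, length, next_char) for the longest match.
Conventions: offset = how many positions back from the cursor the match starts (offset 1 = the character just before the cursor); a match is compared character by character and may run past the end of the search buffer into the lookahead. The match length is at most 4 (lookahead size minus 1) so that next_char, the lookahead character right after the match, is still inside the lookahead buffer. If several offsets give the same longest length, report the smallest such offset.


Try each offset into the search buffer:
  offset=1 (pos 5, char 'e'): match length 4
  offset=2 (pos 4, char 'e'): match length 4
  offset=3 (pos 3, char 'f'): match length 0
  offset=4 (pos 2, char 'f'): match length 0
  offset=5 (pos 1, char 'f'): match length 0
  offset=6 (pos 0, char 'e'): match length 1
Longest match has length 4, found at offsets 1, 2; take the smallest, offset 1.
next_char = character at position 6 + 4 = 10 -> 'd'

Best match: offset=1, length=4 (matching 'eeee' starting at position 5)
LZ77 triple: (1, 4, 'd')


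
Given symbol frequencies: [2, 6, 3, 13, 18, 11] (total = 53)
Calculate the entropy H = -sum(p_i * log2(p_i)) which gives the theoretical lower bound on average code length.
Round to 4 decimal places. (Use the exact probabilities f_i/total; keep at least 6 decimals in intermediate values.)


Per-symbol terms -p_i * log2(p_i) with p_i = f_i/53:
  p = 2/53 = 0.037736: log2(p) = -4.727920, -p*log2(p) = 0.178412
  p = 6/53 = 0.113208: log2(p) = -3.142958, -p*log2(p) = 0.355807
  p = 3/53 = 0.056604: log2(p) = -4.142958, -p*log2(p) = 0.234507
  p = 13/53 = 0.245283: log2(p) = -2.027481, -p*log2(p) = 0.497307
  p = 18/53 = 0.339623: log2(p) = -1.557995, -p*log2(p) = 0.529131
  p = 11/53 = 0.207547: log2(p) = -2.268489, -p*log2(p) = 0.470818
H = 0.178412 + 0.355807 + 0.234507 + 0.497307 + 0.529131 + 0.470818 = 2.265982

H = 2.266 bits/symbol


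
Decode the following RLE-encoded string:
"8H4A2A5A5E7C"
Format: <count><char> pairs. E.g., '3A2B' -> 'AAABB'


Expanding each <count><char> pair:
  8H -> 'HHHHHHHH'
  4A -> 'AAAA'
  2A -> 'AA'
  5A -> 'AAAAA'
  5E -> 'EEEEE'
  7C -> 'CCCCCCC'

Decoded = HHHHHHHHAAAAAAAAAAAEEEEECCCCCCC


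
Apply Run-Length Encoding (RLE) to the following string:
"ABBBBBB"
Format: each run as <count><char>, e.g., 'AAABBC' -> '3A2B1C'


Scanning runs left to right:
  i=0: run of 'A' x 1 -> '1A'
  i=1: run of 'B' x 6 -> '6B'

RLE = 1A6B


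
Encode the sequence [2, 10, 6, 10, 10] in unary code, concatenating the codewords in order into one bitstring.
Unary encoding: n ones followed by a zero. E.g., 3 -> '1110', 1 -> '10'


Encode each number as n ones followed by a terminating 0:
  2 -> 110 (3 bits)
  10 -> 11111111110 (11 bits)
  6 -> 1111110 (7 bits)
  10 -> 11111111110 (11 bits)
  10 -> 11111111110 (11 bits)
Total length = 3 + 11 + 7 + 11 + 11 = 43 bits.

Unary([2, 10, 6, 10, 10]) = 1101111111111011111101111111111011111111110 (43 bits)


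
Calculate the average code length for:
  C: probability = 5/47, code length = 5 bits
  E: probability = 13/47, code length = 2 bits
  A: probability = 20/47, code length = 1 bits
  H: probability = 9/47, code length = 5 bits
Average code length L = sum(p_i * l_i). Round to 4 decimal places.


Weighted contributions p_i * l_i:
  C: (5/47) * 5 = 25/47
  E: (13/47) * 2 = 26/47
  A: (20/47) * 1 = 20/47
  H: (9/47) * 5 = 45/47
Sum = (25 + 26 + 20 + 45)/47 = 116/47

L = 116/47 = 2.4681 bits/symbol


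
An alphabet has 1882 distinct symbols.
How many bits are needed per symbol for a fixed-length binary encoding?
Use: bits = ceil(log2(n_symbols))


log2(1882) = 10.8781
Bracket: 2^10 = 1024 < 1882 <= 2^11 = 2048
So ceil(log2(1882)) = 11

bits = ceil(log2(1882)) = ceil(10.8781) = 11 bits


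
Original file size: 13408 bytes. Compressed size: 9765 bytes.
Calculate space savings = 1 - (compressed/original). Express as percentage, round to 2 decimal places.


ratio = compressed/original = 9765/13408 = 0.728297
savings = 1 - ratio = 1 - 0.728297 = 0.271703
as a percentage: 0.271703 * 100 = 27.17%

Space savings = 1 - 9765/13408 = 27.17%


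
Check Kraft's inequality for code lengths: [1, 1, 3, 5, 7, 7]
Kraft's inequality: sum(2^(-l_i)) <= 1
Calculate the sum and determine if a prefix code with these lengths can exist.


Sum = 2^(-1) + 2^(-1) + 2^(-3) + 2^(-5) + 2^(-7) + 2^(-7)
    = 0.5 + 0.5 + 0.125 + 0.03125 + 0.0078125 + 0.0078125
    = 150/128 = 1.171875
Since 1.171875 > 1, Kraft's inequality is NOT satisfied.
A prefix code with these lengths CANNOT exist.

Kraft sum = 1.171875. Not satisfied.


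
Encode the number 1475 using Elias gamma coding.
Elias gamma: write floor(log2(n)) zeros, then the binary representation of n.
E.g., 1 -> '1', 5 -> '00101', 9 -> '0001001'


num_bits = floor(log2(1475)) + 1 = 11
leading_zeros = num_bits - 1 = 10
binary(1475) = 10111000011

Elias gamma(1475) = '0000000000' + '10111000011' = 000000000010111000011 (21 bits)


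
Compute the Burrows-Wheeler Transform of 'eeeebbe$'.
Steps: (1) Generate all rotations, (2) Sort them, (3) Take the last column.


Rotations (sorted):
  0: $eeeebbe -> last char: e
  1: bbe$eeee -> last char: e
  2: be$eeeeb -> last char: b
  3: e$eeeebb -> last char: b
  4: ebbe$eee -> last char: e
  5: eebbe$ee -> last char: e
  6: eeebbe$e -> last char: e
  7: eeeebbe$ -> last char: $


BWT = eebbeee$


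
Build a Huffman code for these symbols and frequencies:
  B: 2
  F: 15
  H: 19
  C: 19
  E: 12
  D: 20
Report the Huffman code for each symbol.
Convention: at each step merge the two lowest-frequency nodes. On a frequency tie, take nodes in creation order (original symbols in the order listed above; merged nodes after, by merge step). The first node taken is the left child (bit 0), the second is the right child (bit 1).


Huffman tree construction:
Step 1: Merge B(2) + E(12) = 14
Step 2: Merge (B+E)(14) + F(15) = 29
Step 3: Merge H(19) + C(19) = 38
Step 4: Merge D(20) + ((B+E)+F)(29) = 49
Step 5: Merge (H+C)(38) + (D+((B+E)+F))(49) = 87
Read each symbol's code off the tree from the root (left child = 0, right child = 1).

Codes:
  B: 1100 (length 4)
  F: 111 (length 3)
  H: 00 (length 2)
  C: 01 (length 2)
  E: 1101 (length 4)
  D: 10 (length 2)
Average code length: 217/87 = 2.4943 bits/symbol


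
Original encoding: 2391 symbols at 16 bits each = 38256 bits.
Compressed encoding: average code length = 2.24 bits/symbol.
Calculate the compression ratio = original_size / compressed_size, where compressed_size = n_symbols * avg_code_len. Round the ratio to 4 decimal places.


original_size = n_symbols * orig_bits = 2391 * 16 = 38256 bits
compressed_size = n_symbols * avg_code_len = 2391 * 2.24 = 5355.84 bits
ratio = original_size / compressed_size = 38256 / 5355.84 = 7.1429

Compression ratio = 7.1429


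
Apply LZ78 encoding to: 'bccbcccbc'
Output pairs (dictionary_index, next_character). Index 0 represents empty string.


LZ78 encoding steps:
Dictionary: {0: ''}
Step 1: w='' (idx 0), next='b' -> output (0, 'b'), add 'b' as idx 1
Step 2: w='' (idx 0), next='c' -> output (0, 'c'), add 'c' as idx 2
Step 3: w='c' (idx 2), next='b' -> output (2, 'b'), add 'cb' as idx 3
Step 4: w='c' (idx 2), next='c' -> output (2, 'c'), add 'cc' as idx 4
Step 5: w='cb' (idx 3), next='c' -> output (3, 'c'), add 'cbc' as idx 5


Encoded: [(0, 'b'), (0, 'c'), (2, 'b'), (2, 'c'), (3, 'c')]


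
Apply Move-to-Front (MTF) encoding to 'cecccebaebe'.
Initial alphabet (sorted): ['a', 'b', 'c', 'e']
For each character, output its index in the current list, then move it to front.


MTF encoding:
'c': index 2 in ['a', 'b', 'c', 'e'] -> ['c', 'a', 'b', 'e']
'e': index 3 in ['c', 'a', 'b', 'e'] -> ['e', 'c', 'a', 'b']
'c': index 1 in ['e', 'c', 'a', 'b'] -> ['c', 'e', 'a', 'b']
'c': index 0 in ['c', 'e', 'a', 'b'] -> ['c', 'e', 'a', 'b']
'c': index 0 in ['c', 'e', 'a', 'b'] -> ['c', 'e', 'a', 'b']
'e': index 1 in ['c', 'e', 'a', 'b'] -> ['e', 'c', 'a', 'b']
'b': index 3 in ['e', 'c', 'a', 'b'] -> ['b', 'e', 'c', 'a']
'a': index 3 in ['b', 'e', 'c', 'a'] -> ['a', 'b', 'e', 'c']
'e': index 2 in ['a', 'b', 'e', 'c'] -> ['e', 'a', 'b', 'c']
'b': index 2 in ['e', 'a', 'b', 'c'] -> ['b', 'e', 'a', 'c']
'e': index 1 in ['b', 'e', 'a', 'c'] -> ['e', 'b', 'a', 'c']


Output: [2, 3, 1, 0, 0, 1, 3, 3, 2, 2, 1]


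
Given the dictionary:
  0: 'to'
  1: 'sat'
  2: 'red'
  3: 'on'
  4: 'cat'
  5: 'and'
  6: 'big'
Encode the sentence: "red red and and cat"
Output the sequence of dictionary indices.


Look up each word in the dictionary:
  'red' -> 2
  'red' -> 2
  'and' -> 5
  'and' -> 5
  'cat' -> 4

Encoded: [2, 2, 5, 5, 4]


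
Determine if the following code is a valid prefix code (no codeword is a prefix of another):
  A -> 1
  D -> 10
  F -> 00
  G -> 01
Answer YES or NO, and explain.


Checking each pair (does one codeword prefix another?):
  A='1' vs D='10': prefix -- VIOLATION

NO -- this is NOT a valid prefix code. A (1) is a prefix of D (10).


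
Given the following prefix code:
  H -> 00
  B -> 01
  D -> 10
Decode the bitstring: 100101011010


Decoding step by step:
Bits 10 -> D
Bits 01 -> B
Bits 01 -> B
Bits 01 -> B
Bits 10 -> D
Bits 10 -> D


Decoded message: DBBBDD


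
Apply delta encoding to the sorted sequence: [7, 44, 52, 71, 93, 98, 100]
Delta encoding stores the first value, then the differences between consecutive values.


First value: 7
Deltas:
  44 - 7 = 37
  52 - 44 = 8
  71 - 52 = 19
  93 - 71 = 22
  98 - 93 = 5
  100 - 98 = 2


Delta encoded: [7, 37, 8, 19, 22, 5, 2]


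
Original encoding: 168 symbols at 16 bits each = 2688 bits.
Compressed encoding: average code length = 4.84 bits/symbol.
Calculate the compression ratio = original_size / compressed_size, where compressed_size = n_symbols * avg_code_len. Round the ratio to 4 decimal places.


original_size = n_symbols * orig_bits = 168 * 16 = 2688 bits
compressed_size = n_symbols * avg_code_len = 168 * 4.84 = 813.12 bits
ratio = original_size / compressed_size = 2688 / 813.12 = 3.3058

Compression ratio = 3.3058


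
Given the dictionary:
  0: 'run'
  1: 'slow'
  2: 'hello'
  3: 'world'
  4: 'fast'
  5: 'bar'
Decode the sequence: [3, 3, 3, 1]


Look up each index in the dictionary:
  3 -> 'world'
  3 -> 'world'
  3 -> 'world'
  1 -> 'slow'

Decoded: "world world world slow"


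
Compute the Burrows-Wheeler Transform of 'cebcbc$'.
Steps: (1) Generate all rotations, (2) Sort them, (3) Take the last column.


Rotations (sorted):
  0: $cebcbc -> last char: c
  1: bc$cebc -> last char: c
  2: bcbc$ce -> last char: e
  3: c$cebcb -> last char: b
  4: cbc$ceb -> last char: b
  5: cebcbc$ -> last char: $
  6: ebcbc$c -> last char: c


BWT = ccebb$c


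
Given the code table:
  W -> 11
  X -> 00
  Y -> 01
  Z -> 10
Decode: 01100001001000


Decoding:
01 -> Y
10 -> Z
00 -> X
01 -> Y
00 -> X
10 -> Z
00 -> X


Result: YZXYXZX


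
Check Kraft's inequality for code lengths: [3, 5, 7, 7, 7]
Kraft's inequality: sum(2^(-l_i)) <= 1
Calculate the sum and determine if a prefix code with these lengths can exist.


Sum = 2^(-3) + 2^(-5) + 2^(-7) + 2^(-7) + 2^(-7)
    = 0.125 + 0.03125 + 0.0078125 + 0.0078125 + 0.0078125
    = 23/128 = 0.1796875
Since 0.1796875 <= 1, Kraft's inequality IS satisfied.
A prefix code with these lengths CAN exist.

Kraft sum = 0.1796875. Satisfied.


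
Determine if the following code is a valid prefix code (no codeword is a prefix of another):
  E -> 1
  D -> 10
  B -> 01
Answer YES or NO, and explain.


Checking each pair (does one codeword prefix another?):
  E='1' vs D='10': prefix -- VIOLATION

NO -- this is NOT a valid prefix code. E (1) is a prefix of D (10).


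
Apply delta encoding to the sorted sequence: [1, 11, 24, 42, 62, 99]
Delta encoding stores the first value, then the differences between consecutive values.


First value: 1
Deltas:
  11 - 1 = 10
  24 - 11 = 13
  42 - 24 = 18
  62 - 42 = 20
  99 - 62 = 37


Delta encoded: [1, 10, 13, 18, 20, 37]


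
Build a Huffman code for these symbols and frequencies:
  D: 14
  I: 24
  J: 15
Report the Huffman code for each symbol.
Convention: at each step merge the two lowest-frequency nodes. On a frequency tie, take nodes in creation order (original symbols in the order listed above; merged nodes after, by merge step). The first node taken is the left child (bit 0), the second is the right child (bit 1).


Huffman tree construction:
Step 1: Merge D(14) + J(15) = 29
Step 2: Merge I(24) + (D+J)(29) = 53
Read each symbol's code off the tree from the root (left child = 0, right child = 1).

Codes:
  D: 10 (length 2)
  I: 0 (length 1)
  J: 11 (length 2)
Average code length: 82/53 = 1.5472 bits/symbol


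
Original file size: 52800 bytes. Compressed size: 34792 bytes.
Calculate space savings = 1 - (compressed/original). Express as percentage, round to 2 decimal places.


ratio = compressed/original = 34792/52800 = 0.658939
savings = 1 - ratio = 1 - 0.658939 = 0.341061
as a percentage: 0.341061 * 100 = 34.11%

Space savings = 1 - 34792/52800 = 34.11%


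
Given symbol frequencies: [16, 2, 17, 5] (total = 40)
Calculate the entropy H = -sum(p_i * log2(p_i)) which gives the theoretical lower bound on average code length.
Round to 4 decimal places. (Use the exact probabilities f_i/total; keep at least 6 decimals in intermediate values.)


Per-symbol terms -p_i * log2(p_i) with p_i = f_i/40:
  p = 16/40 = 0.400000: log2(p) = -1.321928, -p*log2(p) = 0.528771
  p = 2/40 = 0.050000: log2(p) = -4.321928, -p*log2(p) = 0.216096
  p = 17/40 = 0.425000: log2(p) = -1.234465, -p*log2(p) = 0.524648
  p = 5/40 = 0.125000: log2(p) = -3.000000, -p*log2(p) = 0.375000
H = 0.528771 + 0.216096 + 0.524648 + 0.375000 = 1.644515

H = 1.6445 bits/symbol


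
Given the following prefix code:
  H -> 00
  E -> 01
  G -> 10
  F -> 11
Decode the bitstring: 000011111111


Decoding step by step:
Bits 00 -> H
Bits 00 -> H
Bits 11 -> F
Bits 11 -> F
Bits 11 -> F
Bits 11 -> F


Decoded message: HHFFFF


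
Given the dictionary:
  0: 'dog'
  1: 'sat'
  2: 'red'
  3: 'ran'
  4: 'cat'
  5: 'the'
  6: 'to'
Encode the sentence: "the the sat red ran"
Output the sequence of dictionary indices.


Look up each word in the dictionary:
  'the' -> 5
  'the' -> 5
  'sat' -> 1
  'red' -> 2
  'ran' -> 3

Encoded: [5, 5, 1, 2, 3]


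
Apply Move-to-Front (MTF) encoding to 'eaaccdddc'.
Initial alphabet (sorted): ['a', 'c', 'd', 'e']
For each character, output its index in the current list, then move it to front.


MTF encoding:
'e': index 3 in ['a', 'c', 'd', 'e'] -> ['e', 'a', 'c', 'd']
'a': index 1 in ['e', 'a', 'c', 'd'] -> ['a', 'e', 'c', 'd']
'a': index 0 in ['a', 'e', 'c', 'd'] -> ['a', 'e', 'c', 'd']
'c': index 2 in ['a', 'e', 'c', 'd'] -> ['c', 'a', 'e', 'd']
'c': index 0 in ['c', 'a', 'e', 'd'] -> ['c', 'a', 'e', 'd']
'd': index 3 in ['c', 'a', 'e', 'd'] -> ['d', 'c', 'a', 'e']
'd': index 0 in ['d', 'c', 'a', 'e'] -> ['d', 'c', 'a', 'e']
'd': index 0 in ['d', 'c', 'a', 'e'] -> ['d', 'c', 'a', 'e']
'c': index 1 in ['d', 'c', 'a', 'e'] -> ['c', 'd', 'a', 'e']


Output: [3, 1, 0, 2, 0, 3, 0, 0, 1]


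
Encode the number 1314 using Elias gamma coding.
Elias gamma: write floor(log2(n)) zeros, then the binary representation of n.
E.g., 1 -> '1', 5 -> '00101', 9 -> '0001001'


num_bits = floor(log2(1314)) + 1 = 11
leading_zeros = num_bits - 1 = 10
binary(1314) = 10100100010

Elias gamma(1314) = '0000000000' + '10100100010' = 000000000010100100010 (21 bits)


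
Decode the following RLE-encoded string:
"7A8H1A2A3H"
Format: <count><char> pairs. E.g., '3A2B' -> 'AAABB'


Expanding each <count><char> pair:
  7A -> 'AAAAAAA'
  8H -> 'HHHHHHHH'
  1A -> 'A'
  2A -> 'AA'
  3H -> 'HHH'

Decoded = AAAAAAAHHHHHHHHAAAHHH


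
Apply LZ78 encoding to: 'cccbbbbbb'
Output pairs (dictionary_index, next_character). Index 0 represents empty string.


LZ78 encoding steps:
Dictionary: {0: ''}
Step 1: w='' (idx 0), next='c' -> output (0, 'c'), add 'c' as idx 1
Step 2: w='c' (idx 1), next='c' -> output (1, 'c'), add 'cc' as idx 2
Step 3: w='' (idx 0), next='b' -> output (0, 'b'), add 'b' as idx 3
Step 4: w='b' (idx 3), next='b' -> output (3, 'b'), add 'bb' as idx 4
Step 5: w='bb' (idx 4), next='b' -> output (4, 'b'), add 'bbb' as idx 5


Encoded: [(0, 'c'), (1, 'c'), (0, 'b'), (3, 'b'), (4, 'b')]


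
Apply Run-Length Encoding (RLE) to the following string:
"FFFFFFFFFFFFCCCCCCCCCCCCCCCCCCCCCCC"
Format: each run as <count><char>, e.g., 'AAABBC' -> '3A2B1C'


Scanning runs left to right:
  i=0: run of 'F' x 12 -> '12F'
  i=12: run of 'C' x 23 -> '23C'

RLE = 12F23C


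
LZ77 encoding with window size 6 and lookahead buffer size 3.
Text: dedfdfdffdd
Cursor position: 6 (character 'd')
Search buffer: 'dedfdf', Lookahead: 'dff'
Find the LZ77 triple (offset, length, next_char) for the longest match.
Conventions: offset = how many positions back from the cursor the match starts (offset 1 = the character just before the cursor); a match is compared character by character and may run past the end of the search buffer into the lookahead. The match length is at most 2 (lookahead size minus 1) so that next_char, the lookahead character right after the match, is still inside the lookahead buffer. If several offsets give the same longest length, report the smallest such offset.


Try each offset into the search buffer:
  offset=1 (pos 5, char 'f'): match length 0
  offset=2 (pos 4, char 'd'): match length 2
  offset=3 (pos 3, char 'f'): match length 0
  offset=4 (pos 2, char 'd'): match length 2
  offset=5 (pos 1, char 'e'): match length 0
  offset=6 (pos 0, char 'd'): match length 1
Longest match has length 2, found at offsets 2, 4; take the smallest, offset 2.
next_char = character at position 6 + 2 = 8 -> 'f'

Best match: offset=2, length=2 (matching 'df' starting at position 4)
LZ77 triple: (2, 2, 'f')


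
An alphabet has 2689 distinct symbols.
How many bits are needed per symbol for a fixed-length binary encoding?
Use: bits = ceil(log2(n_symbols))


log2(2689) = 11.3929
Bracket: 2^11 = 2048 < 2689 <= 2^12 = 4096
So ceil(log2(2689)) = 12

bits = ceil(log2(2689)) = ceil(11.3929) = 12 bits


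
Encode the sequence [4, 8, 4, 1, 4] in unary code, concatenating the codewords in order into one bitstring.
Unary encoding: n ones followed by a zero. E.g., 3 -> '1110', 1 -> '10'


Encode each number as n ones followed by a terminating 0:
  4 -> 11110 (5 bits)
  8 -> 111111110 (9 bits)
  4 -> 11110 (5 bits)
  1 -> 10 (2 bits)
  4 -> 11110 (5 bits)
Total length = 5 + 9 + 5 + 2 + 5 = 26 bits.

Unary([4, 8, 4, 1, 4]) = 11110111111110111101011110 (26 bits)


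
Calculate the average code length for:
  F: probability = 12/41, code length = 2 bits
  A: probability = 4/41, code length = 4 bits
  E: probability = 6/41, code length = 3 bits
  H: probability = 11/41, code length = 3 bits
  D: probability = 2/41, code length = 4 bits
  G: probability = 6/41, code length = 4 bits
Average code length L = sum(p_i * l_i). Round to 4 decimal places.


Weighted contributions p_i * l_i:
  F: (12/41) * 2 = 24/41
  A: (4/41) * 4 = 16/41
  E: (6/41) * 3 = 18/41
  H: (11/41) * 3 = 33/41
  D: (2/41) * 4 = 8/41
  G: (6/41) * 4 = 24/41
Sum = (24 + 16 + 18 + 33 + 8 + 24)/41 = 123/41

L = 123/41 = 3.0000 bits/symbol


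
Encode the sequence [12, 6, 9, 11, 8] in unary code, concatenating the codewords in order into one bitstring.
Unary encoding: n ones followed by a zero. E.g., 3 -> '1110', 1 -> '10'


Encode each number as n ones followed by a terminating 0:
  12 -> 1111111111110 (13 bits)
  6 -> 1111110 (7 bits)
  9 -> 1111111110 (10 bits)
  11 -> 111111111110 (12 bits)
  8 -> 111111110 (9 bits)
Total length = 13 + 7 + 10 + 12 + 9 = 51 bits.

Unary([12, 6, 9, 11, 8]) = 111111111111011111101111111110111111111110111111110 (51 bits)


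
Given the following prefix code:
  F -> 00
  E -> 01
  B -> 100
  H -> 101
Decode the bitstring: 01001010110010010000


Decoding step by step:
Bits 01 -> E
Bits 00 -> F
Bits 101 -> H
Bits 01 -> E
Bits 100 -> B
Bits 100 -> B
Bits 100 -> B
Bits 00 -> F


Decoded message: EFHEBBBF


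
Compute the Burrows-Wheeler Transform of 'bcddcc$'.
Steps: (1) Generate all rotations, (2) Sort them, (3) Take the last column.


Rotations (sorted):
  0: $bcddcc -> last char: c
  1: bcddcc$ -> last char: $
  2: c$bcddc -> last char: c
  3: cc$bcdd -> last char: d
  4: cddcc$b -> last char: b
  5: dcc$bcd -> last char: d
  6: ddcc$bc -> last char: c


BWT = c$cdbdc


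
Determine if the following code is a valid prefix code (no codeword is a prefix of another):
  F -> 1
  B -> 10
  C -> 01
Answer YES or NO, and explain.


Checking each pair (does one codeword prefix another?):
  F='1' vs B='10': prefix -- VIOLATION

NO -- this is NOT a valid prefix code. F (1) is a prefix of B (10).


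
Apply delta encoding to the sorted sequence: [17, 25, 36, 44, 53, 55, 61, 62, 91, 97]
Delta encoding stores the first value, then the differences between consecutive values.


First value: 17
Deltas:
  25 - 17 = 8
  36 - 25 = 11
  44 - 36 = 8
  53 - 44 = 9
  55 - 53 = 2
  61 - 55 = 6
  62 - 61 = 1
  91 - 62 = 29
  97 - 91 = 6


Delta encoded: [17, 8, 11, 8, 9, 2, 6, 1, 29, 6]


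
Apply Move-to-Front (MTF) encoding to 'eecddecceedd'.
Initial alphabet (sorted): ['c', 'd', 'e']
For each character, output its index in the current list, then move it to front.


MTF encoding:
'e': index 2 in ['c', 'd', 'e'] -> ['e', 'c', 'd']
'e': index 0 in ['e', 'c', 'd'] -> ['e', 'c', 'd']
'c': index 1 in ['e', 'c', 'd'] -> ['c', 'e', 'd']
'd': index 2 in ['c', 'e', 'd'] -> ['d', 'c', 'e']
'd': index 0 in ['d', 'c', 'e'] -> ['d', 'c', 'e']
'e': index 2 in ['d', 'c', 'e'] -> ['e', 'd', 'c']
'c': index 2 in ['e', 'd', 'c'] -> ['c', 'e', 'd']
'c': index 0 in ['c', 'e', 'd'] -> ['c', 'e', 'd']
'e': index 1 in ['c', 'e', 'd'] -> ['e', 'c', 'd']
'e': index 0 in ['e', 'c', 'd'] -> ['e', 'c', 'd']
'd': index 2 in ['e', 'c', 'd'] -> ['d', 'e', 'c']
'd': index 0 in ['d', 'e', 'c'] -> ['d', 'e', 'c']


Output: [2, 0, 1, 2, 0, 2, 2, 0, 1, 0, 2, 0]


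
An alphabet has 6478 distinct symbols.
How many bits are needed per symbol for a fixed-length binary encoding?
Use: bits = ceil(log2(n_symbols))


log2(6478) = 12.6613
Bracket: 2^12 = 4096 < 6478 <= 2^13 = 8192
So ceil(log2(6478)) = 13

bits = ceil(log2(6478)) = ceil(12.6613) = 13 bits


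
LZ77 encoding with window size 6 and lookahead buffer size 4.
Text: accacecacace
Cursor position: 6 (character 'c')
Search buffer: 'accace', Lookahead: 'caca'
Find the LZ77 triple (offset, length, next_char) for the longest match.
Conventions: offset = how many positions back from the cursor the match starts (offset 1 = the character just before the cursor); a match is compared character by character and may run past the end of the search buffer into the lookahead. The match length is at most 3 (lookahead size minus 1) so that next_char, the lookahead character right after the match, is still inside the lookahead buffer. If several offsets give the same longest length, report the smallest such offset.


Try each offset into the search buffer:
  offset=1 (pos 5, char 'e'): match length 0
  offset=2 (pos 4, char 'c'): match length 1
  offset=3 (pos 3, char 'a'): match length 0
  offset=4 (pos 2, char 'c'): match length 3
  offset=5 (pos 1, char 'c'): match length 1
  offset=6 (pos 0, char 'a'): match length 0
Longest match has length 3 at offset 4.
next_char = character at position 6 + 3 = 9 -> 'a'

Best match: offset=4, length=3 (matching 'cac' starting at position 2)
LZ77 triple: (4, 3, 'a')


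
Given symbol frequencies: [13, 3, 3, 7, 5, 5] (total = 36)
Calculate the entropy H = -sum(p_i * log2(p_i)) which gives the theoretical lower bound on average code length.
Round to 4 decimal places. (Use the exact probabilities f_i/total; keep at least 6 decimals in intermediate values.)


Per-symbol terms -p_i * log2(p_i) with p_i = f_i/36:
  p = 13/36 = 0.361111: log2(p) = -1.469485, -p*log2(p) = 0.530647
  p = 3/36 = 0.083333: log2(p) = -3.584963, -p*log2(p) = 0.298747
  p = 3/36 = 0.083333: log2(p) = -3.584963, -p*log2(p) = 0.298747
  p = 7/36 = 0.194444: log2(p) = -2.362570, -p*log2(p) = 0.459389
  p = 5/36 = 0.138889: log2(p) = -2.847997, -p*log2(p) = 0.395555
  p = 5/36 = 0.138889: log2(p) = -2.847997, -p*log2(p) = 0.395555
H = 0.530647 + 0.298747 + 0.298747 + 0.459389 + 0.395555 + 0.395555 = 2.378640

H = 2.3786 bits/symbol


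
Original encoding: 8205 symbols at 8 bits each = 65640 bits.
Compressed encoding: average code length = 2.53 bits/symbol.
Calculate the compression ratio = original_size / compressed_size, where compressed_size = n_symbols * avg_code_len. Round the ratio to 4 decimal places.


original_size = n_symbols * orig_bits = 8205 * 8 = 65640 bits
compressed_size = n_symbols * avg_code_len = 8205 * 2.53 = 20758.65 bits
ratio = original_size / compressed_size = 65640 / 20758.65 = 3.1621

Compression ratio = 3.1621


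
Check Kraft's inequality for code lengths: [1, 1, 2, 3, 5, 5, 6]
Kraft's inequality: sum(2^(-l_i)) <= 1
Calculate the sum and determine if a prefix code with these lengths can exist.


Sum = 2^(-1) + 2^(-1) + 2^(-2) + 2^(-3) + 2^(-5) + 2^(-5) + 2^(-6)
    = 0.5 + 0.5 + 0.25 + 0.125 + 0.03125 + 0.03125 + 0.015625
    = 93/64 = 1.453125
Since 1.453125 > 1, Kraft's inequality is NOT satisfied.
A prefix code with these lengths CANNOT exist.

Kraft sum = 1.453125. Not satisfied.


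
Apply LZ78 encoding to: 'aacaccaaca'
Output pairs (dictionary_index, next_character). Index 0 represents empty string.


LZ78 encoding steps:
Dictionary: {0: ''}
Step 1: w='' (idx 0), next='a' -> output (0, 'a'), add 'a' as idx 1
Step 2: w='a' (idx 1), next='c' -> output (1, 'c'), add 'ac' as idx 2
Step 3: w='ac' (idx 2), next='c' -> output (2, 'c'), add 'acc' as idx 3
Step 4: w='a' (idx 1), next='a' -> output (1, 'a'), add 'aa' as idx 4
Step 5: w='' (idx 0), next='c' -> output (0, 'c'), add 'c' as idx 5
Step 6: w='a' (idx 1), end of input -> output (1, '')


Encoded: [(0, 'a'), (1, 'c'), (2, 'c'), (1, 'a'), (0, 'c'), (1, '')]


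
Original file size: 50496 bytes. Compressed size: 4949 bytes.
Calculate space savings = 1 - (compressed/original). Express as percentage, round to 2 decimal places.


ratio = compressed/original = 4949/50496 = 0.098008
savings = 1 - ratio = 1 - 0.098008 = 0.901992
as a percentage: 0.901992 * 100 = 90.2%

Space savings = 1 - 4949/50496 = 90.2%


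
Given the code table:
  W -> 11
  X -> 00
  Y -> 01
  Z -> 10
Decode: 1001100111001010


Decoding:
10 -> Z
01 -> Y
10 -> Z
01 -> Y
11 -> W
00 -> X
10 -> Z
10 -> Z


Result: ZYZYWXZZ


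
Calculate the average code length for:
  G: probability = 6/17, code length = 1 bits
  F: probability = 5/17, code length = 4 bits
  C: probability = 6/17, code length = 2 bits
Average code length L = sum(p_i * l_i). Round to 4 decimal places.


Weighted contributions p_i * l_i:
  G: (6/17) * 1 = 6/17
  F: (5/17) * 4 = 20/17
  C: (6/17) * 2 = 12/17
Sum = (6 + 20 + 12)/17 = 38/17

L = 38/17 = 2.2353 bits/symbol


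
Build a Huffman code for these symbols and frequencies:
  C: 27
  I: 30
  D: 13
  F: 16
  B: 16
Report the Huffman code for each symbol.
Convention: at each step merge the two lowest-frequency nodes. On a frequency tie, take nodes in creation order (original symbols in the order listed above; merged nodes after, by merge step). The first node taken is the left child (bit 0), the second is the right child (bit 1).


Huffman tree construction:
Step 1: Merge D(13) + F(16) = 29
Step 2: Merge B(16) + C(27) = 43
Step 3: Merge (D+F)(29) + I(30) = 59
Step 4: Merge (B+C)(43) + ((D+F)+I)(59) = 102
Read each symbol's code off the tree from the root (left child = 0, right child = 1).

Codes:
  C: 01 (length 2)
  I: 11 (length 2)
  D: 100 (length 3)
  F: 101 (length 3)
  B: 00 (length 2)
Average code length: 233/102 = 2.2843 bits/symbol


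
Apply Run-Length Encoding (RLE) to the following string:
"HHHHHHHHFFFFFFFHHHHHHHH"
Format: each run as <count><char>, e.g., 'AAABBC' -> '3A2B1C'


Scanning runs left to right:
  i=0: run of 'H' x 8 -> '8H'
  i=8: run of 'F' x 7 -> '7F'
  i=15: run of 'H' x 8 -> '8H'

RLE = 8H7F8H


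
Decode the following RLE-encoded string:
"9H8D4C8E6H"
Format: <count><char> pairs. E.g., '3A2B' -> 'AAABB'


Expanding each <count><char> pair:
  9H -> 'HHHHHHHHH'
  8D -> 'DDDDDDDD'
  4C -> 'CCCC'
  8E -> 'EEEEEEEE'
  6H -> 'HHHHHH'

Decoded = HHHHHHHHHDDDDDDDDCCCCEEEEEEEEHHHHHH


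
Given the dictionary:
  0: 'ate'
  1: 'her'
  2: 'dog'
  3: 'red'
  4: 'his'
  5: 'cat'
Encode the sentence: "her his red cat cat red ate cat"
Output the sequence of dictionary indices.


Look up each word in the dictionary:
  'her' -> 1
  'his' -> 4
  'red' -> 3
  'cat' -> 5
  'cat' -> 5
  'red' -> 3
  'ate' -> 0
  'cat' -> 5

Encoded: [1, 4, 3, 5, 5, 3, 0, 5]


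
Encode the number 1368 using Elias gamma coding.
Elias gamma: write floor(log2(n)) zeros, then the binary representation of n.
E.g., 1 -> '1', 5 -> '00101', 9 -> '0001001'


num_bits = floor(log2(1368)) + 1 = 11
leading_zeros = num_bits - 1 = 10
binary(1368) = 10101011000

Elias gamma(1368) = '0000000000' + '10101011000' = 000000000010101011000 (21 bits)


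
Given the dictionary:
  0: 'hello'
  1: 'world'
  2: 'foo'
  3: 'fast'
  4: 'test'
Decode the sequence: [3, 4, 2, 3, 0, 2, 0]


Look up each index in the dictionary:
  3 -> 'fast'
  4 -> 'test'
  2 -> 'foo'
  3 -> 'fast'
  0 -> 'hello'
  2 -> 'foo'
  0 -> 'hello'

Decoded: "fast test foo fast hello foo hello"


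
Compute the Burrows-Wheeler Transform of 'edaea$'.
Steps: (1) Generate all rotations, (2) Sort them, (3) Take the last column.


Rotations (sorted):
  0: $edaea -> last char: a
  1: a$edae -> last char: e
  2: aea$ed -> last char: d
  3: daea$e -> last char: e
  4: ea$eda -> last char: a
  5: edaea$ -> last char: $


BWT = aedea$


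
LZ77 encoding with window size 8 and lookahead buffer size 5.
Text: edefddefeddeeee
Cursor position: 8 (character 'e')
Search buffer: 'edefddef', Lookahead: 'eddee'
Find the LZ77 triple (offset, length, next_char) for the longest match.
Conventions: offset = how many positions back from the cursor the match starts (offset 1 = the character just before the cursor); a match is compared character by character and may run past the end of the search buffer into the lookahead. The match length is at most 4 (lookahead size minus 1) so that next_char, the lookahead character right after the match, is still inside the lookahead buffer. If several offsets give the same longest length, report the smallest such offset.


Try each offset into the search buffer:
  offset=1 (pos 7, char 'f'): match length 0
  offset=2 (pos 6, char 'e'): match length 1
  offset=3 (pos 5, char 'd'): match length 0
  offset=4 (pos 4, char 'd'): match length 0
  offset=5 (pos 3, char 'f'): match length 0
  offset=6 (pos 2, char 'e'): match length 1
  offset=7 (pos 1, char 'd'): match length 0
  offset=8 (pos 0, char 'e'): match length 2
Longest match has length 2 at offset 8.
next_char = character at position 8 + 2 = 10 -> 'd'

Best match: offset=8, length=2 (matching 'ed' starting at position 0)
LZ77 triple: (8, 2, 'd')


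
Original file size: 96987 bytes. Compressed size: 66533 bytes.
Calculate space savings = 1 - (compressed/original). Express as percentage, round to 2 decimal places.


ratio = compressed/original = 66533/96987 = 0.685999
savings = 1 - ratio = 1 - 0.685999 = 0.314001
as a percentage: 0.314001 * 100 = 31.4%

Space savings = 1 - 66533/96987 = 31.4%
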